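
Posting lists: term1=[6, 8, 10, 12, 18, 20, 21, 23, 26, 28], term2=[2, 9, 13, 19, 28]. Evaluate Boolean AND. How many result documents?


Boolean AND: find intersection of posting lists
term1 docs: [6, 8, 10, 12, 18, 20, 21, 23, 26, 28]
term2 docs: [2, 9, 13, 19, 28]
Intersection: [28]
|intersection| = 1

1


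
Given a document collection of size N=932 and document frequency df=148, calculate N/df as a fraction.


IDF ratio = N / df
= 932 / 148
= 233/37

233/37


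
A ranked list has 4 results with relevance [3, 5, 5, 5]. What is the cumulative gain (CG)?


Cumulative Gain = sum of relevance scores
Position 1: rel=3, running sum=3
Position 2: rel=5, running sum=8
Position 3: rel=5, running sum=13
Position 4: rel=5, running sum=18
CG = 18

18


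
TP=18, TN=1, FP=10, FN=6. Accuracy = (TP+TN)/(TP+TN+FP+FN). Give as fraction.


Accuracy = (TP + TN) / (TP + TN + FP + FN)
TP + TN = 18 + 1 = 19
Total = 18 + 1 + 10 + 6 = 35
Accuracy = 19 / 35 = 19/35

19/35


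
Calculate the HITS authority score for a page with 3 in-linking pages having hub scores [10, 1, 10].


Authority = sum of hub scores of in-linkers
In-link 1: hub score = 10
In-link 2: hub score = 1
In-link 3: hub score = 10
Authority = 10 + 1 + 10 = 21

21


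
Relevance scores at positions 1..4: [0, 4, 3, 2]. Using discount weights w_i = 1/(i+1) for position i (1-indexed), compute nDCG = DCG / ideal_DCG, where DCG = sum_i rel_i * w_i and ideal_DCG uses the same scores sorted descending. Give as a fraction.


Position discount weights w_i = 1/(i+1) for i=1..4:
Weights = [1/2, 1/3, 1/4, 1/5]
Actual relevance: [0, 4, 3, 2]
DCG = 0/2 + 4/3 + 3/4 + 2/5 = 149/60
Ideal relevance (sorted desc): [4, 3, 2, 0]
Ideal DCG = 4/2 + 3/3 + 2/4 + 0/5 = 7/2
nDCG = DCG / ideal_DCG = 149/60 / 7/2 = 149/210

149/210


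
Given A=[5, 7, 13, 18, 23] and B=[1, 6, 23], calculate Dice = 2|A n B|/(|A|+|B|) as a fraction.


A intersect B = [23]
|A intersect B| = 1
|A| = 5, |B| = 3
Dice = 2*1 / (5+3)
= 2 / 8 = 1/4

1/4


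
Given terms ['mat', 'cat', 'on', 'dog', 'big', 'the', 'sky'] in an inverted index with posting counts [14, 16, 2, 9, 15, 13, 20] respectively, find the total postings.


Summing posting list sizes:
'mat': 14 postings
'cat': 16 postings
'on': 2 postings
'dog': 9 postings
'big': 15 postings
'the': 13 postings
'sky': 20 postings
Total = 14 + 16 + 2 + 9 + 15 + 13 + 20 = 89

89


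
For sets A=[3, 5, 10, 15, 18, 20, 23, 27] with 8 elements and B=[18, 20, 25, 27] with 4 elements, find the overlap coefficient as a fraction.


A intersect B = [18, 20, 27]
|A intersect B| = 3
min(|A|, |B|) = min(8, 4) = 4
Overlap = 3 / 4 = 3/4

3/4


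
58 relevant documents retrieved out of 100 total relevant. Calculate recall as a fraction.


Recall = retrieved_relevant / total_relevant
= 58 / 100
= 58 / (58 + 42)
= 29/50

29/50


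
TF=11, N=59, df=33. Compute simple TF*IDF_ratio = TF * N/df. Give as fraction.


TF * (N/df)
= 11 * (59/33)
= 11 * 59/33
= 59/3

59/3


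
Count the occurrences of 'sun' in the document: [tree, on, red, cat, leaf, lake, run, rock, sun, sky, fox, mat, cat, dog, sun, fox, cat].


Document has 17 words
Scanning for 'sun':
Found at positions: [8, 14]
Count = 2

2


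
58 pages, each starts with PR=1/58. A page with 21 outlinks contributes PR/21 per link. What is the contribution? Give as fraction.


Initial PR = 1/58 = 1/58
Outlinks = 21
Contribution per link = PR / outlinks
= 1/58 / 21
= 1/1218

1/1218


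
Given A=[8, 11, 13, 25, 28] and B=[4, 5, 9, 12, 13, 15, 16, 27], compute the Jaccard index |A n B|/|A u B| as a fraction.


A intersect B = [13]
|A intersect B| = 1
A union B = [4, 5, 8, 9, 11, 12, 13, 15, 16, 25, 27, 28]
|A union B| = 12
Jaccard = 1/12 = 1/12

1/12


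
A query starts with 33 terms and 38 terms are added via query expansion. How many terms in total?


Original terms: 33
Expansion terms: 38
Total = 33 + 38 = 71

71


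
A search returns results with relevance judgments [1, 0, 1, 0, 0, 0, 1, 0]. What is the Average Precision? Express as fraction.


Computing P@k for each relevant position:
Position 1: relevant, P@1 = 1/1 = 1
Position 2: not relevant
Position 3: relevant, P@3 = 2/3 = 2/3
Position 4: not relevant
Position 5: not relevant
Position 6: not relevant
Position 7: relevant, P@7 = 3/7 = 3/7
Position 8: not relevant
Sum of P@k = 1 + 2/3 + 3/7 = 44/21
AP = 44/21 / 3 = 44/63

44/63


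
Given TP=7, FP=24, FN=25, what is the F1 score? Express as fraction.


F1 = 2 * P * R / (P + R)
P = TP/(TP+FP) = 7/31 = 7/31
R = TP/(TP+FN) = 7/32 = 7/32
2 * P * R = 2 * 7/31 * 7/32 = 49/496
P + R = 7/31 + 7/32 = 441/992
F1 = 49/496 / 441/992 = 2/9

2/9


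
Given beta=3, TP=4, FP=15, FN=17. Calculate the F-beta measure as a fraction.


P = TP/(TP+FP) = 4/19 = 4/19
R = TP/(TP+FN) = 4/21 = 4/21
beta^2 = 3^2 = 9
(1 + beta^2) = 10
Numerator = (1+beta^2)*P*R = 160/399
Denominator = beta^2*P + R = 36/19 + 4/21 = 832/399
F_beta = 5/26

5/26


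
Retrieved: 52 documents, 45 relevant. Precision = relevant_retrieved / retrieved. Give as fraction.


Precision = relevant_retrieved / total_retrieved
= 45 / 52
= 45 / (45 + 7)
= 45/52

45/52


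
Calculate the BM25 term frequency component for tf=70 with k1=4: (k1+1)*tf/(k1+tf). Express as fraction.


BM25 TF component = (k1+1)*tf / (k1+tf)
k1 = 4, tf = 70
Numerator = (4+1)*70 = 350
Denominator = 4 + 70 = 74
= 350/74 = 175/37

175/37


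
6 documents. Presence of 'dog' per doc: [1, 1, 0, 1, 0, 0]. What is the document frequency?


Checking each document for 'dog':
Doc 1: present
Doc 2: present
Doc 3: absent
Doc 4: present
Doc 5: absent
Doc 6: absent
df = sum of presences = 1 + 1 + 0 + 1 + 0 + 0 = 3

3


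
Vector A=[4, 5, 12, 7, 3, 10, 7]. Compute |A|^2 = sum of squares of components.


|A|^2 = sum of squared components
A[0]^2 = 4^2 = 16
A[1]^2 = 5^2 = 25
A[2]^2 = 12^2 = 144
A[3]^2 = 7^2 = 49
A[4]^2 = 3^2 = 9
A[5]^2 = 10^2 = 100
A[6]^2 = 7^2 = 49
Sum = 16 + 25 + 144 + 49 + 9 + 100 + 49 = 392

392


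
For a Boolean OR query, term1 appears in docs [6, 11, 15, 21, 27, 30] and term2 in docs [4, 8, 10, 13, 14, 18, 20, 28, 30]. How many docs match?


Boolean OR: find union of posting lists
term1 docs: [6, 11, 15, 21, 27, 30]
term2 docs: [4, 8, 10, 13, 14, 18, 20, 28, 30]
Union: [4, 6, 8, 10, 11, 13, 14, 15, 18, 20, 21, 27, 28, 30]
|union| = 14

14


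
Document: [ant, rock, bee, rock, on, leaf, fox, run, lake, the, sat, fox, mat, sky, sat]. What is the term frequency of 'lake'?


Document has 15 words
Scanning for 'lake':
Found at positions: [8]
Count = 1

1


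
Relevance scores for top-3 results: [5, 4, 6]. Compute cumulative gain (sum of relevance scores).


Cumulative Gain = sum of relevance scores
Position 1: rel=5, running sum=5
Position 2: rel=4, running sum=9
Position 3: rel=6, running sum=15
CG = 15

15


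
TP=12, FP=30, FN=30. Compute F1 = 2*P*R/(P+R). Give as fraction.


F1 = 2 * P * R / (P + R)
P = TP/(TP+FP) = 12/42 = 2/7
R = TP/(TP+FN) = 12/42 = 2/7
2 * P * R = 2 * 2/7 * 2/7 = 8/49
P + R = 2/7 + 2/7 = 4/7
F1 = 8/49 / 4/7 = 2/7

2/7


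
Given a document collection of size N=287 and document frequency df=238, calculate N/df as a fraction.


IDF ratio = N / df
= 287 / 238
= 41/34

41/34


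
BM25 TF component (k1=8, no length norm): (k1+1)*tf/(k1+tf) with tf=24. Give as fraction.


BM25 TF component = (k1+1)*tf / (k1+tf)
k1 = 8, tf = 24
Numerator = (8+1)*24 = 216
Denominator = 8 + 24 = 32
= 216/32 = 27/4

27/4


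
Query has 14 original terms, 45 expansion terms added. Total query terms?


Original terms: 14
Expansion terms: 45
Total = 14 + 45 = 59

59


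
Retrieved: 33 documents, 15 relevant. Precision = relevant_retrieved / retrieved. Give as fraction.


Precision = relevant_retrieved / total_retrieved
= 15 / 33
= 15 / (15 + 18)
= 5/11

5/11


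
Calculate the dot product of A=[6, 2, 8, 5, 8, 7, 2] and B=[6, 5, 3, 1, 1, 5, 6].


Dot product = sum of element-wise products
A[0]*B[0] = 6*6 = 36
A[1]*B[1] = 2*5 = 10
A[2]*B[2] = 8*3 = 24
A[3]*B[3] = 5*1 = 5
A[4]*B[4] = 8*1 = 8
A[5]*B[5] = 7*5 = 35
A[6]*B[6] = 2*6 = 12
Sum = 36 + 10 + 24 + 5 + 8 + 35 + 12 = 130

130


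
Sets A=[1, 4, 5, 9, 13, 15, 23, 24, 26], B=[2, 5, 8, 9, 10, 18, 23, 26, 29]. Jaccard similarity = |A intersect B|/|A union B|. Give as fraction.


A intersect B = [5, 9, 23, 26]
|A intersect B| = 4
A union B = [1, 2, 4, 5, 8, 9, 10, 13, 15, 18, 23, 24, 26, 29]
|A union B| = 14
Jaccard = 4/14 = 2/7

2/7


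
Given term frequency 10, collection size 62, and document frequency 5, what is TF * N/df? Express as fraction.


TF * (N/df)
= 10 * (62/5)
= 10 * 62/5
= 124

124


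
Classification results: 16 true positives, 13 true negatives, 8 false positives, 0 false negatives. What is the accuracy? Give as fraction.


Accuracy = (TP + TN) / (TP + TN + FP + FN)
TP + TN = 16 + 13 = 29
Total = 16 + 13 + 8 + 0 = 37
Accuracy = 29 / 37 = 29/37

29/37


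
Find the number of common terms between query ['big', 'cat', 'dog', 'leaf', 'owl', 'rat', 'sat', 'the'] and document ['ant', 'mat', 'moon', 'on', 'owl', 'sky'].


Query terms: ['big', 'cat', 'dog', 'leaf', 'owl', 'rat', 'sat', 'the']
Document terms: ['ant', 'mat', 'moon', 'on', 'owl', 'sky']
Common terms: ['owl']
Overlap count = 1

1


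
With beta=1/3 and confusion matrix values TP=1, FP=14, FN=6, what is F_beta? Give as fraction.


P = TP/(TP+FP) = 1/15 = 1/15
R = TP/(TP+FN) = 1/7 = 1/7
beta^2 = 1/3^2 = 1/9
(1 + beta^2) = 10/9
Numerator = (1+beta^2)*P*R = 2/189
Denominator = beta^2*P + R = 1/135 + 1/7 = 142/945
F_beta = 5/71

5/71


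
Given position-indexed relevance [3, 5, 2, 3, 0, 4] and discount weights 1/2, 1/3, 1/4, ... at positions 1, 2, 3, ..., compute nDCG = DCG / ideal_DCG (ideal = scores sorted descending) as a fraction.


Position discount weights w_i = 1/(i+1) for i=1..6:
Weights = [1/2, 1/3, 1/4, 1/5, 1/6, 1/7]
Actual relevance: [3, 5, 2, 3, 0, 4]
DCG = 3/2 + 5/3 + 2/4 + 3/5 + 0/6 + 4/7 = 508/105
Ideal relevance (sorted desc): [5, 4, 3, 3, 2, 0]
Ideal DCG = 5/2 + 4/3 + 3/4 + 3/5 + 2/6 + 0/7 = 331/60
nDCG = DCG / ideal_DCG = 508/105 / 331/60 = 2032/2317

2032/2317


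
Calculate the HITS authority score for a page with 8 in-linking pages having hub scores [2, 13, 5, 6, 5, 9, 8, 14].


Authority = sum of hub scores of in-linkers
In-link 1: hub score = 2
In-link 2: hub score = 13
In-link 3: hub score = 5
In-link 4: hub score = 6
In-link 5: hub score = 5
In-link 6: hub score = 9
In-link 7: hub score = 8
In-link 8: hub score = 14
Authority = 2 + 13 + 5 + 6 + 5 + 9 + 8 + 14 = 62

62


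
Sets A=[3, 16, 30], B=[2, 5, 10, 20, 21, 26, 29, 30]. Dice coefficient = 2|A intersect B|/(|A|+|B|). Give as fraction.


A intersect B = [30]
|A intersect B| = 1
|A| = 3, |B| = 8
Dice = 2*1 / (3+8)
= 2 / 11 = 2/11

2/11


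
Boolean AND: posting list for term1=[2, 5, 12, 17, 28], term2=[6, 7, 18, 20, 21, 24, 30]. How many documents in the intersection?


Boolean AND: find intersection of posting lists
term1 docs: [2, 5, 12, 17, 28]
term2 docs: [6, 7, 18, 20, 21, 24, 30]
Intersection: []
|intersection| = 0

0


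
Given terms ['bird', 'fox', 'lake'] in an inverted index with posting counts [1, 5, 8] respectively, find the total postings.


Summing posting list sizes:
'bird': 1 postings
'fox': 5 postings
'lake': 8 postings
Total = 1 + 5 + 8 = 14

14


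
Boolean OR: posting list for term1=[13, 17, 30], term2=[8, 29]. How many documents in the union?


Boolean OR: find union of posting lists
term1 docs: [13, 17, 30]
term2 docs: [8, 29]
Union: [8, 13, 17, 29, 30]
|union| = 5

5


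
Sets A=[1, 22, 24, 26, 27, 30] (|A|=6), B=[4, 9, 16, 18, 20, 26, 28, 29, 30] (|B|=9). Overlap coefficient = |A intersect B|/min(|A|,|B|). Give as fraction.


A intersect B = [26, 30]
|A intersect B| = 2
min(|A|, |B|) = min(6, 9) = 6
Overlap = 2 / 6 = 1/3

1/3


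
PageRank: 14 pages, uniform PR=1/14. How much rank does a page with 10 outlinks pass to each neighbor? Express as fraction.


Initial PR = 1/14 = 1/14
Outlinks = 10
Contribution per link = PR / outlinks
= 1/14 / 10
= 1/140

1/140


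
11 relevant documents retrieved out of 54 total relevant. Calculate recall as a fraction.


Recall = retrieved_relevant / total_relevant
= 11 / 54
= 11 / (11 + 43)
= 11/54

11/54


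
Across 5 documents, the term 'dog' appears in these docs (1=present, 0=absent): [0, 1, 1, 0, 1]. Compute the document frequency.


Checking each document for 'dog':
Doc 1: absent
Doc 2: present
Doc 3: present
Doc 4: absent
Doc 5: present
df = sum of presences = 0 + 1 + 1 + 0 + 1 = 3

3


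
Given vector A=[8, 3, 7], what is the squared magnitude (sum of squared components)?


|A|^2 = sum of squared components
A[0]^2 = 8^2 = 64
A[1]^2 = 3^2 = 9
A[2]^2 = 7^2 = 49
Sum = 64 + 9 + 49 = 122

122


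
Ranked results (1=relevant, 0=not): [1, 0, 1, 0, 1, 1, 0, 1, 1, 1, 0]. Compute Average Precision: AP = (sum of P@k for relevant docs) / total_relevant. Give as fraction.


Computing P@k for each relevant position:
Position 1: relevant, P@1 = 1/1 = 1
Position 2: not relevant
Position 3: relevant, P@3 = 2/3 = 2/3
Position 4: not relevant
Position 5: relevant, P@5 = 3/5 = 3/5
Position 6: relevant, P@6 = 4/6 = 2/3
Position 7: not relevant
Position 8: relevant, P@8 = 5/8 = 5/8
Position 9: relevant, P@9 = 6/9 = 2/3
Position 10: relevant, P@10 = 7/10 = 7/10
Position 11: not relevant
Sum of P@k = 1 + 2/3 + 3/5 + 2/3 + 5/8 + 2/3 + 7/10 = 197/40
AP = 197/40 / 7 = 197/280

197/280


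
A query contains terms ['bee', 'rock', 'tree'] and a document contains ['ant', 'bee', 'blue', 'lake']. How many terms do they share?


Query terms: ['bee', 'rock', 'tree']
Document terms: ['ant', 'bee', 'blue', 'lake']
Common terms: ['bee']
Overlap count = 1

1


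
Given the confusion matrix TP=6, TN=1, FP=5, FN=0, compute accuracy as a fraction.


Accuracy = (TP + TN) / (TP + TN + FP + FN)
TP + TN = 6 + 1 = 7
Total = 6 + 1 + 5 + 0 = 12
Accuracy = 7 / 12 = 7/12

7/12


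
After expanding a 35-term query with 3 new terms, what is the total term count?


Original terms: 35
Expansion terms: 3
Total = 35 + 3 = 38

38


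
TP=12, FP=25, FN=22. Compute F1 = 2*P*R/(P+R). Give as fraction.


F1 = 2 * P * R / (P + R)
P = TP/(TP+FP) = 12/37 = 12/37
R = TP/(TP+FN) = 12/34 = 6/17
2 * P * R = 2 * 12/37 * 6/17 = 144/629
P + R = 12/37 + 6/17 = 426/629
F1 = 144/629 / 426/629 = 24/71

24/71


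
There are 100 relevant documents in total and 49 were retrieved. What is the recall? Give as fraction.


Recall = retrieved_relevant / total_relevant
= 49 / 100
= 49 / (49 + 51)
= 49/100

49/100


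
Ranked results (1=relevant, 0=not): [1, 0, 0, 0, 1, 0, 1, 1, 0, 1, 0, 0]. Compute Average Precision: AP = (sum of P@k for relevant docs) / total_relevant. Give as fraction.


Computing P@k for each relevant position:
Position 1: relevant, P@1 = 1/1 = 1
Position 2: not relevant
Position 3: not relevant
Position 4: not relevant
Position 5: relevant, P@5 = 2/5 = 2/5
Position 6: not relevant
Position 7: relevant, P@7 = 3/7 = 3/7
Position 8: relevant, P@8 = 4/8 = 1/2
Position 9: not relevant
Position 10: relevant, P@10 = 5/10 = 1/2
Position 11: not relevant
Position 12: not relevant
Sum of P@k = 1 + 2/5 + 3/7 + 1/2 + 1/2 = 99/35
AP = 99/35 / 5 = 99/175

99/175


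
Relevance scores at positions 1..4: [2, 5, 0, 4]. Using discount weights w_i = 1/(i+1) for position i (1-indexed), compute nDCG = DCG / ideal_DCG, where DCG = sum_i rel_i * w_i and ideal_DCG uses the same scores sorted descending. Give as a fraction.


Position discount weights w_i = 1/(i+1) for i=1..4:
Weights = [1/2, 1/3, 1/4, 1/5]
Actual relevance: [2, 5, 0, 4]
DCG = 2/2 + 5/3 + 0/4 + 4/5 = 52/15
Ideal relevance (sorted desc): [5, 4, 2, 0]
Ideal DCG = 5/2 + 4/3 + 2/4 + 0/5 = 13/3
nDCG = DCG / ideal_DCG = 52/15 / 13/3 = 4/5

4/5


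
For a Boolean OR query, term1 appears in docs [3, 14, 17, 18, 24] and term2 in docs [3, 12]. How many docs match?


Boolean OR: find union of posting lists
term1 docs: [3, 14, 17, 18, 24]
term2 docs: [3, 12]
Union: [3, 12, 14, 17, 18, 24]
|union| = 6

6


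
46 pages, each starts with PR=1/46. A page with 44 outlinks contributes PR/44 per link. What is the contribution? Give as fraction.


Initial PR = 1/46 = 1/46
Outlinks = 44
Contribution per link = PR / outlinks
= 1/46 / 44
= 1/2024

1/2024


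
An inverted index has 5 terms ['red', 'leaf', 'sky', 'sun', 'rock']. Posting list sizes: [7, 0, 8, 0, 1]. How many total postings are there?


Summing posting list sizes:
'red': 7 postings
'leaf': 0 postings
'sky': 8 postings
'sun': 0 postings
'rock': 1 postings
Total = 7 + 0 + 8 + 0 + 1 = 16

16


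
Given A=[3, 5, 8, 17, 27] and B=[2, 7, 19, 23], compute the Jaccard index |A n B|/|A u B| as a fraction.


A intersect B = []
|A intersect B| = 0
A union B = [2, 3, 5, 7, 8, 17, 19, 23, 27]
|A union B| = 9
Jaccard = 0/9 = 0

0


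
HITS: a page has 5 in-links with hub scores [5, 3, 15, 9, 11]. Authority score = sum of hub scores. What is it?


Authority = sum of hub scores of in-linkers
In-link 1: hub score = 5
In-link 2: hub score = 3
In-link 3: hub score = 15
In-link 4: hub score = 9
In-link 5: hub score = 11
Authority = 5 + 3 + 15 + 9 + 11 = 43

43


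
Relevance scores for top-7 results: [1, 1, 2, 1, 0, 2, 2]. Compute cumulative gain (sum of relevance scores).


Cumulative Gain = sum of relevance scores
Position 1: rel=1, running sum=1
Position 2: rel=1, running sum=2
Position 3: rel=2, running sum=4
Position 4: rel=1, running sum=5
Position 5: rel=0, running sum=5
Position 6: rel=2, running sum=7
Position 7: rel=2, running sum=9
CG = 9

9


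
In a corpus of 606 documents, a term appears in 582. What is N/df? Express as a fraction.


IDF ratio = N / df
= 606 / 582
= 101/97

101/97


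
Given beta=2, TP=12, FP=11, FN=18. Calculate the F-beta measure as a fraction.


P = TP/(TP+FP) = 12/23 = 12/23
R = TP/(TP+FN) = 12/30 = 2/5
beta^2 = 2^2 = 4
(1 + beta^2) = 5
Numerator = (1+beta^2)*P*R = 24/23
Denominator = beta^2*P + R = 48/23 + 2/5 = 286/115
F_beta = 60/143

60/143


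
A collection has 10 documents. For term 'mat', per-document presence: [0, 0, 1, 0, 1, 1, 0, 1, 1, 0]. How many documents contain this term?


Checking each document for 'mat':
Doc 1: absent
Doc 2: absent
Doc 3: present
Doc 4: absent
Doc 5: present
Doc 6: present
Doc 7: absent
Doc 8: present
Doc 9: present
Doc 10: absent
df = sum of presences = 0 + 0 + 1 + 0 + 1 + 1 + 0 + 1 + 1 + 0 = 5

5


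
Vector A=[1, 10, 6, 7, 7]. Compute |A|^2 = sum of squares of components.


|A|^2 = sum of squared components
A[0]^2 = 1^2 = 1
A[1]^2 = 10^2 = 100
A[2]^2 = 6^2 = 36
A[3]^2 = 7^2 = 49
A[4]^2 = 7^2 = 49
Sum = 1 + 100 + 36 + 49 + 49 = 235

235


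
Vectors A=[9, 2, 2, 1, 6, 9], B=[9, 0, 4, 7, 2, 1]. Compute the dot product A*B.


Dot product = sum of element-wise products
A[0]*B[0] = 9*9 = 81
A[1]*B[1] = 2*0 = 0
A[2]*B[2] = 2*4 = 8
A[3]*B[3] = 1*7 = 7
A[4]*B[4] = 6*2 = 12
A[5]*B[5] = 9*1 = 9
Sum = 81 + 0 + 8 + 7 + 12 + 9 = 117

117


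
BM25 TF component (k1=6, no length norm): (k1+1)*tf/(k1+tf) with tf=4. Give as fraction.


BM25 TF component = (k1+1)*tf / (k1+tf)
k1 = 6, tf = 4
Numerator = (6+1)*4 = 28
Denominator = 6 + 4 = 10
= 28/10 = 14/5

14/5


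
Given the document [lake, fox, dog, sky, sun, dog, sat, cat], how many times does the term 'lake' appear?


Document has 8 words
Scanning for 'lake':
Found at positions: [0]
Count = 1

1


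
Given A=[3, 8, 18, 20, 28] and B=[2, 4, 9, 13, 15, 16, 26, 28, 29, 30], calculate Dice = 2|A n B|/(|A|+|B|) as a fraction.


A intersect B = [28]
|A intersect B| = 1
|A| = 5, |B| = 10
Dice = 2*1 / (5+10)
= 2 / 15 = 2/15

2/15


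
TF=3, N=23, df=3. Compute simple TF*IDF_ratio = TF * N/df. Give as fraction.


TF * (N/df)
= 3 * (23/3)
= 3 * 23/3
= 23

23


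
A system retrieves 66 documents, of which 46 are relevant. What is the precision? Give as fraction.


Precision = relevant_retrieved / total_retrieved
= 46 / 66
= 46 / (46 + 20)
= 23/33

23/33


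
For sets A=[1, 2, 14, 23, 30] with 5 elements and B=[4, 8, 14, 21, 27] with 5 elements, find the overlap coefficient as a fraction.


A intersect B = [14]
|A intersect B| = 1
min(|A|, |B|) = min(5, 5) = 5
Overlap = 1 / 5 = 1/5

1/5


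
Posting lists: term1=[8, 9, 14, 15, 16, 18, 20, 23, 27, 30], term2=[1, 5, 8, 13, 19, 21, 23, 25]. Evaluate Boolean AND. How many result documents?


Boolean AND: find intersection of posting lists
term1 docs: [8, 9, 14, 15, 16, 18, 20, 23, 27, 30]
term2 docs: [1, 5, 8, 13, 19, 21, 23, 25]
Intersection: [8, 23]
|intersection| = 2

2


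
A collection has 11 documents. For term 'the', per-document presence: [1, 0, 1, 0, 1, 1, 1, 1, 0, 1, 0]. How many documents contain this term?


Checking each document for 'the':
Doc 1: present
Doc 2: absent
Doc 3: present
Doc 4: absent
Doc 5: present
Doc 6: present
Doc 7: present
Doc 8: present
Doc 9: absent
Doc 10: present
Doc 11: absent
df = sum of presences = 1 + 0 + 1 + 0 + 1 + 1 + 1 + 1 + 0 + 1 + 0 = 7

7


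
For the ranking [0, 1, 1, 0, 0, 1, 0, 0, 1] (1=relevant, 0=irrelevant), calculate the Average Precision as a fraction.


Computing P@k for each relevant position:
Position 1: not relevant
Position 2: relevant, P@2 = 1/2 = 1/2
Position 3: relevant, P@3 = 2/3 = 2/3
Position 4: not relevant
Position 5: not relevant
Position 6: relevant, P@6 = 3/6 = 1/2
Position 7: not relevant
Position 8: not relevant
Position 9: relevant, P@9 = 4/9 = 4/9
Sum of P@k = 1/2 + 2/3 + 1/2 + 4/9 = 19/9
AP = 19/9 / 4 = 19/36

19/36


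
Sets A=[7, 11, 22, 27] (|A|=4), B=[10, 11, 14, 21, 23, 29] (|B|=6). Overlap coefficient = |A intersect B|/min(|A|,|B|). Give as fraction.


A intersect B = [11]
|A intersect B| = 1
min(|A|, |B|) = min(4, 6) = 4
Overlap = 1 / 4 = 1/4

1/4


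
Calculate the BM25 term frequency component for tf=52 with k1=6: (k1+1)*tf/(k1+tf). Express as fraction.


BM25 TF component = (k1+1)*tf / (k1+tf)
k1 = 6, tf = 52
Numerator = (6+1)*52 = 364
Denominator = 6 + 52 = 58
= 364/58 = 182/29

182/29


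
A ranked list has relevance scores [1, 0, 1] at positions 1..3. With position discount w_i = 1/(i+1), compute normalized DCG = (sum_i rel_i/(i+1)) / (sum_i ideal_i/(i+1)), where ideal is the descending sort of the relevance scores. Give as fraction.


Position discount weights w_i = 1/(i+1) for i=1..3:
Weights = [1/2, 1/3, 1/4]
Actual relevance: [1, 0, 1]
DCG = 1/2 + 0/3 + 1/4 = 3/4
Ideal relevance (sorted desc): [1, 1, 0]
Ideal DCG = 1/2 + 1/3 + 0/4 = 5/6
nDCG = DCG / ideal_DCG = 3/4 / 5/6 = 9/10

9/10


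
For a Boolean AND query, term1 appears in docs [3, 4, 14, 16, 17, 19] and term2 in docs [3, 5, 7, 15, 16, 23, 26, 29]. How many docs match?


Boolean AND: find intersection of posting lists
term1 docs: [3, 4, 14, 16, 17, 19]
term2 docs: [3, 5, 7, 15, 16, 23, 26, 29]
Intersection: [3, 16]
|intersection| = 2

2


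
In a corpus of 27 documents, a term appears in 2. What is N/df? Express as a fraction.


IDF ratio = N / df
= 27 / 2
= 27/2

27/2


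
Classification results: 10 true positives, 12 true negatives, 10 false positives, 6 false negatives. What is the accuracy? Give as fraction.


Accuracy = (TP + TN) / (TP + TN + FP + FN)
TP + TN = 10 + 12 = 22
Total = 10 + 12 + 10 + 6 = 38
Accuracy = 22 / 38 = 11/19

11/19


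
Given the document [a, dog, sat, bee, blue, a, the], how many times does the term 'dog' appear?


Document has 7 words
Scanning for 'dog':
Found at positions: [1]
Count = 1

1


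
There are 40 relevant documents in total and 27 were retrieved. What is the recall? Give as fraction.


Recall = retrieved_relevant / total_relevant
= 27 / 40
= 27 / (27 + 13)
= 27/40

27/40


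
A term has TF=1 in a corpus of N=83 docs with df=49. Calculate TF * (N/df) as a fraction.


TF * (N/df)
= 1 * (83/49)
= 1 * 83/49
= 83/49

83/49


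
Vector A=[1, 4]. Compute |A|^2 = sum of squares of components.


|A|^2 = sum of squared components
A[0]^2 = 1^2 = 1
A[1]^2 = 4^2 = 16
Sum = 1 + 16 = 17

17


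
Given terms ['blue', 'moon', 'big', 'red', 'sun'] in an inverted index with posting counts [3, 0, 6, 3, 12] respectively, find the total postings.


Summing posting list sizes:
'blue': 3 postings
'moon': 0 postings
'big': 6 postings
'red': 3 postings
'sun': 12 postings
Total = 3 + 0 + 6 + 3 + 12 = 24

24


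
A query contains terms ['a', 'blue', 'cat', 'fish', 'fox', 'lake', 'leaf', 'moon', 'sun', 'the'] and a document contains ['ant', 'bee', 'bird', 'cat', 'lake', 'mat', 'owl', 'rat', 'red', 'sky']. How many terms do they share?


Query terms: ['a', 'blue', 'cat', 'fish', 'fox', 'lake', 'leaf', 'moon', 'sun', 'the']
Document terms: ['ant', 'bee', 'bird', 'cat', 'lake', 'mat', 'owl', 'rat', 'red', 'sky']
Common terms: ['cat', 'lake']
Overlap count = 2

2


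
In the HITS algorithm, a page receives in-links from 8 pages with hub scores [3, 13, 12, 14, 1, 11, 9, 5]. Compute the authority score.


Authority = sum of hub scores of in-linkers
In-link 1: hub score = 3
In-link 2: hub score = 13
In-link 3: hub score = 12
In-link 4: hub score = 14
In-link 5: hub score = 1
In-link 6: hub score = 11
In-link 7: hub score = 9
In-link 8: hub score = 5
Authority = 3 + 13 + 12 + 14 + 1 + 11 + 9 + 5 = 68

68


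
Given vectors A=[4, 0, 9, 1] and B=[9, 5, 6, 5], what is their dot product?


Dot product = sum of element-wise products
A[0]*B[0] = 4*9 = 36
A[1]*B[1] = 0*5 = 0
A[2]*B[2] = 9*6 = 54
A[3]*B[3] = 1*5 = 5
Sum = 36 + 0 + 54 + 5 = 95

95


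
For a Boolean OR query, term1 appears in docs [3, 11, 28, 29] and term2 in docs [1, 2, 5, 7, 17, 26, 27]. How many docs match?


Boolean OR: find union of posting lists
term1 docs: [3, 11, 28, 29]
term2 docs: [1, 2, 5, 7, 17, 26, 27]
Union: [1, 2, 3, 5, 7, 11, 17, 26, 27, 28, 29]
|union| = 11

11


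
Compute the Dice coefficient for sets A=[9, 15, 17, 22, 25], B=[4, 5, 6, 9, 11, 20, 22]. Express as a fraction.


A intersect B = [9, 22]
|A intersect B| = 2
|A| = 5, |B| = 7
Dice = 2*2 / (5+7)
= 4 / 12 = 1/3

1/3


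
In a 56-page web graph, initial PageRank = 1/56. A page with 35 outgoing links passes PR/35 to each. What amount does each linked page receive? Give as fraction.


Initial PR = 1/56 = 1/56
Outlinks = 35
Contribution per link = PR / outlinks
= 1/56 / 35
= 1/1960

1/1960


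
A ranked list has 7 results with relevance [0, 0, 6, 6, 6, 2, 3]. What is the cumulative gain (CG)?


Cumulative Gain = sum of relevance scores
Position 1: rel=0, running sum=0
Position 2: rel=0, running sum=0
Position 3: rel=6, running sum=6
Position 4: rel=6, running sum=12
Position 5: rel=6, running sum=18
Position 6: rel=2, running sum=20
Position 7: rel=3, running sum=23
CG = 23

23


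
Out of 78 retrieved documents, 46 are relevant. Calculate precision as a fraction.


Precision = relevant_retrieved / total_retrieved
= 46 / 78
= 46 / (46 + 32)
= 23/39

23/39


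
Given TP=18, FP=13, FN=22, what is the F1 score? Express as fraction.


F1 = 2 * P * R / (P + R)
P = TP/(TP+FP) = 18/31 = 18/31
R = TP/(TP+FN) = 18/40 = 9/20
2 * P * R = 2 * 18/31 * 9/20 = 81/155
P + R = 18/31 + 9/20 = 639/620
F1 = 81/155 / 639/620 = 36/71

36/71


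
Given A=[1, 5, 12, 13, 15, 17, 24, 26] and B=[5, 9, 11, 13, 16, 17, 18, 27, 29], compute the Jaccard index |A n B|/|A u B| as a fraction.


A intersect B = [5, 13, 17]
|A intersect B| = 3
A union B = [1, 5, 9, 11, 12, 13, 15, 16, 17, 18, 24, 26, 27, 29]
|A union B| = 14
Jaccard = 3/14 = 3/14

3/14


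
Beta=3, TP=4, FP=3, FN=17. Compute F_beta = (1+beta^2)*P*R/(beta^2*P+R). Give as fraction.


P = TP/(TP+FP) = 4/7 = 4/7
R = TP/(TP+FN) = 4/21 = 4/21
beta^2 = 3^2 = 9
(1 + beta^2) = 10
Numerator = (1+beta^2)*P*R = 160/147
Denominator = beta^2*P + R = 36/7 + 4/21 = 16/3
F_beta = 10/49

10/49


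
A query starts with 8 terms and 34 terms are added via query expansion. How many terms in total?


Original terms: 8
Expansion terms: 34
Total = 8 + 34 = 42

42


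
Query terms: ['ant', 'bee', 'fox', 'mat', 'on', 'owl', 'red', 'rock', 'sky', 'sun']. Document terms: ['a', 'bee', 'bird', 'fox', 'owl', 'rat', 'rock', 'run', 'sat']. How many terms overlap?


Query terms: ['ant', 'bee', 'fox', 'mat', 'on', 'owl', 'red', 'rock', 'sky', 'sun']
Document terms: ['a', 'bee', 'bird', 'fox', 'owl', 'rat', 'rock', 'run', 'sat']
Common terms: ['bee', 'fox', 'owl', 'rock']
Overlap count = 4

4


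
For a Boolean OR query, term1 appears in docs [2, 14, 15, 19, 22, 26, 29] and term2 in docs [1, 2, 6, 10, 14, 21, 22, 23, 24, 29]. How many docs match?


Boolean OR: find union of posting lists
term1 docs: [2, 14, 15, 19, 22, 26, 29]
term2 docs: [1, 2, 6, 10, 14, 21, 22, 23, 24, 29]
Union: [1, 2, 6, 10, 14, 15, 19, 21, 22, 23, 24, 26, 29]
|union| = 13

13


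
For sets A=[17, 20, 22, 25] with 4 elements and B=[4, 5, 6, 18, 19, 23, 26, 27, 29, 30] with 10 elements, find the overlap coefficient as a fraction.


A intersect B = []
|A intersect B| = 0
min(|A|, |B|) = min(4, 10) = 4
Overlap = 0 / 4 = 0

0


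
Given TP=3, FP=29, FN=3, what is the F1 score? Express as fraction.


F1 = 2 * P * R / (P + R)
P = TP/(TP+FP) = 3/32 = 3/32
R = TP/(TP+FN) = 3/6 = 1/2
2 * P * R = 2 * 3/32 * 1/2 = 3/32
P + R = 3/32 + 1/2 = 19/32
F1 = 3/32 / 19/32 = 3/19

3/19


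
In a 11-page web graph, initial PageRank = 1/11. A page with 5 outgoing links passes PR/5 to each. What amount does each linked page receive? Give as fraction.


Initial PR = 1/11 = 1/11
Outlinks = 5
Contribution per link = PR / outlinks
= 1/11 / 5
= 1/55

1/55


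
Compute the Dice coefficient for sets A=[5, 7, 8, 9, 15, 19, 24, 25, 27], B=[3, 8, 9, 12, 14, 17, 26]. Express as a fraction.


A intersect B = [8, 9]
|A intersect B| = 2
|A| = 9, |B| = 7
Dice = 2*2 / (9+7)
= 4 / 16 = 1/4

1/4


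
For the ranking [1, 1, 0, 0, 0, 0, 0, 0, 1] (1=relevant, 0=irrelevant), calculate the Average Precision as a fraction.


Computing P@k for each relevant position:
Position 1: relevant, P@1 = 1/1 = 1
Position 2: relevant, P@2 = 2/2 = 1
Position 3: not relevant
Position 4: not relevant
Position 5: not relevant
Position 6: not relevant
Position 7: not relevant
Position 8: not relevant
Position 9: relevant, P@9 = 3/9 = 1/3
Sum of P@k = 1 + 1 + 1/3 = 7/3
AP = 7/3 / 3 = 7/9

7/9


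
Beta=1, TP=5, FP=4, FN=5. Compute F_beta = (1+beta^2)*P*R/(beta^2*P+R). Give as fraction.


P = TP/(TP+FP) = 5/9 = 5/9
R = TP/(TP+FN) = 5/10 = 1/2
beta^2 = 1^2 = 1
(1 + beta^2) = 2
Numerator = (1+beta^2)*P*R = 5/9
Denominator = beta^2*P + R = 5/9 + 1/2 = 19/18
F_beta = 10/19

10/19


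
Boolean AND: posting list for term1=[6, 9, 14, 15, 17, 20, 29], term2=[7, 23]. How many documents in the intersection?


Boolean AND: find intersection of posting lists
term1 docs: [6, 9, 14, 15, 17, 20, 29]
term2 docs: [7, 23]
Intersection: []
|intersection| = 0

0


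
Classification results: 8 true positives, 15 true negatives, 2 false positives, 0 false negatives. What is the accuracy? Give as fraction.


Accuracy = (TP + TN) / (TP + TN + FP + FN)
TP + TN = 8 + 15 = 23
Total = 8 + 15 + 2 + 0 = 25
Accuracy = 23 / 25 = 23/25

23/25


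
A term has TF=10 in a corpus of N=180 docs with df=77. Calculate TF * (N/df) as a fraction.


TF * (N/df)
= 10 * (180/77)
= 10 * 180/77
= 1800/77

1800/77


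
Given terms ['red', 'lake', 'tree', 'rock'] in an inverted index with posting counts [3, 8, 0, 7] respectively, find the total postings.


Summing posting list sizes:
'red': 3 postings
'lake': 8 postings
'tree': 0 postings
'rock': 7 postings
Total = 3 + 8 + 0 + 7 = 18

18


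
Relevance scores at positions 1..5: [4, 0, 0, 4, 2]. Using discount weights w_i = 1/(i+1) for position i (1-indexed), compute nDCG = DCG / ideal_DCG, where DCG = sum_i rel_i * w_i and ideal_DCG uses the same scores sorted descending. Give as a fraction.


Position discount weights w_i = 1/(i+1) for i=1..5:
Weights = [1/2, 1/3, 1/4, 1/5, 1/6]
Actual relevance: [4, 0, 0, 4, 2]
DCG = 4/2 + 0/3 + 0/4 + 4/5 + 2/6 = 47/15
Ideal relevance (sorted desc): [4, 4, 2, 0, 0]
Ideal DCG = 4/2 + 4/3 + 2/4 + 0/5 + 0/6 = 23/6
nDCG = DCG / ideal_DCG = 47/15 / 23/6 = 94/115

94/115


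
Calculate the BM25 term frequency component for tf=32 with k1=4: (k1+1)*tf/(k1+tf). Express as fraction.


BM25 TF component = (k1+1)*tf / (k1+tf)
k1 = 4, tf = 32
Numerator = (4+1)*32 = 160
Denominator = 4 + 32 = 36
= 160/36 = 40/9

40/9


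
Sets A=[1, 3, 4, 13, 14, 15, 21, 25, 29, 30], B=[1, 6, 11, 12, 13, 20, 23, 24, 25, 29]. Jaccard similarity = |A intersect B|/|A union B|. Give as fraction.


A intersect B = [1, 13, 25, 29]
|A intersect B| = 4
A union B = [1, 3, 4, 6, 11, 12, 13, 14, 15, 20, 21, 23, 24, 25, 29, 30]
|A union B| = 16
Jaccard = 4/16 = 1/4

1/4


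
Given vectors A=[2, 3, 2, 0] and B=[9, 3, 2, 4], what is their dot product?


Dot product = sum of element-wise products
A[0]*B[0] = 2*9 = 18
A[1]*B[1] = 3*3 = 9
A[2]*B[2] = 2*2 = 4
A[3]*B[3] = 0*4 = 0
Sum = 18 + 9 + 4 + 0 = 31

31


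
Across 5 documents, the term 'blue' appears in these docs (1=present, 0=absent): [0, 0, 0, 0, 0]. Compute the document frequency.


Checking each document for 'blue':
Doc 1: absent
Doc 2: absent
Doc 3: absent
Doc 4: absent
Doc 5: absent
df = sum of presences = 0 + 0 + 0 + 0 + 0 = 0

0


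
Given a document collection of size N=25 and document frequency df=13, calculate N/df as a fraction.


IDF ratio = N / df
= 25 / 13
= 25/13

25/13


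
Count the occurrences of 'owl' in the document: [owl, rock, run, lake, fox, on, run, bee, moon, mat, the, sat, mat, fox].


Document has 14 words
Scanning for 'owl':
Found at positions: [0]
Count = 1

1


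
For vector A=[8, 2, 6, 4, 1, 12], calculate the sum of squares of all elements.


|A|^2 = sum of squared components
A[0]^2 = 8^2 = 64
A[1]^2 = 2^2 = 4
A[2]^2 = 6^2 = 36
A[3]^2 = 4^2 = 16
A[4]^2 = 1^2 = 1
A[5]^2 = 12^2 = 144
Sum = 64 + 4 + 36 + 16 + 1 + 144 = 265

265


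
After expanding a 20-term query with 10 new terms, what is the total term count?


Original terms: 20
Expansion terms: 10
Total = 20 + 10 = 30

30


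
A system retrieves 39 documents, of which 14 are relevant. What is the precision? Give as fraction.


Precision = relevant_retrieved / total_retrieved
= 14 / 39
= 14 / (14 + 25)
= 14/39

14/39


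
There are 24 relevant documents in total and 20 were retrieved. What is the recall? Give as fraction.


Recall = retrieved_relevant / total_relevant
= 20 / 24
= 20 / (20 + 4)
= 5/6

5/6


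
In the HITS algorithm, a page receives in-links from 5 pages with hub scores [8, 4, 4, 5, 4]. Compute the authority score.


Authority = sum of hub scores of in-linkers
In-link 1: hub score = 8
In-link 2: hub score = 4
In-link 3: hub score = 4
In-link 4: hub score = 5
In-link 5: hub score = 4
Authority = 8 + 4 + 4 + 5 + 4 = 25

25


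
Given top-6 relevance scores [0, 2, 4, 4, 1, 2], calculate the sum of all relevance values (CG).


Cumulative Gain = sum of relevance scores
Position 1: rel=0, running sum=0
Position 2: rel=2, running sum=2
Position 3: rel=4, running sum=6
Position 4: rel=4, running sum=10
Position 5: rel=1, running sum=11
Position 6: rel=2, running sum=13
CG = 13

13


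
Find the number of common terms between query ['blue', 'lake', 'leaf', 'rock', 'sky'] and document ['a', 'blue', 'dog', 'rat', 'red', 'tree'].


Query terms: ['blue', 'lake', 'leaf', 'rock', 'sky']
Document terms: ['a', 'blue', 'dog', 'rat', 'red', 'tree']
Common terms: ['blue']
Overlap count = 1

1


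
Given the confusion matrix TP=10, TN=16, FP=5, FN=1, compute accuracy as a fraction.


Accuracy = (TP + TN) / (TP + TN + FP + FN)
TP + TN = 10 + 16 = 26
Total = 10 + 16 + 5 + 1 = 32
Accuracy = 26 / 32 = 13/16

13/16


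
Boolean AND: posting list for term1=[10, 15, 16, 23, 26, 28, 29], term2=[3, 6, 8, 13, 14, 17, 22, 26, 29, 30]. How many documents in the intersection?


Boolean AND: find intersection of posting lists
term1 docs: [10, 15, 16, 23, 26, 28, 29]
term2 docs: [3, 6, 8, 13, 14, 17, 22, 26, 29, 30]
Intersection: [26, 29]
|intersection| = 2

2


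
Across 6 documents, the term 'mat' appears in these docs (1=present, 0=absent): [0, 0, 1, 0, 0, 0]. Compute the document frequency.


Checking each document for 'mat':
Doc 1: absent
Doc 2: absent
Doc 3: present
Doc 4: absent
Doc 5: absent
Doc 6: absent
df = sum of presences = 0 + 0 + 1 + 0 + 0 + 0 = 1

1


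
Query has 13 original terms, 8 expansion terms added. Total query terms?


Original terms: 13
Expansion terms: 8
Total = 13 + 8 = 21

21


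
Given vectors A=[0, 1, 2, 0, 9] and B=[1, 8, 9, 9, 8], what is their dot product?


Dot product = sum of element-wise products
A[0]*B[0] = 0*1 = 0
A[1]*B[1] = 1*8 = 8
A[2]*B[2] = 2*9 = 18
A[3]*B[3] = 0*9 = 0
A[4]*B[4] = 9*8 = 72
Sum = 0 + 8 + 18 + 0 + 72 = 98

98


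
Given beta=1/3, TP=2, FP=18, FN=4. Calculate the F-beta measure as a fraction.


P = TP/(TP+FP) = 2/20 = 1/10
R = TP/(TP+FN) = 2/6 = 1/3
beta^2 = 1/3^2 = 1/9
(1 + beta^2) = 10/9
Numerator = (1+beta^2)*P*R = 1/27
Denominator = beta^2*P + R = 1/90 + 1/3 = 31/90
F_beta = 10/93

10/93


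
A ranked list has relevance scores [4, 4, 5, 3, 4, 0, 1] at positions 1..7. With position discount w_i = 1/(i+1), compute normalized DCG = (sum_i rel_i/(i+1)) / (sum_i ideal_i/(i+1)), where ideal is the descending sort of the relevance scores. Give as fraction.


Position discount weights w_i = 1/(i+1) for i=1..7:
Weights = [1/2, 1/3, 1/4, 1/5, 1/6, 1/7, 1/8]
Actual relevance: [4, 4, 5, 3, 4, 0, 1]
DCG = 4/2 + 4/3 + 5/4 + 3/5 + 4/6 + 0/7 + 1/8 = 239/40
Ideal relevance (sorted desc): [5, 4, 4, 4, 3, 1, 0]
Ideal DCG = 5/2 + 4/3 + 4/4 + 4/5 + 3/6 + 1/7 + 0/8 = 659/105
nDCG = DCG / ideal_DCG = 239/40 / 659/105 = 5019/5272

5019/5272


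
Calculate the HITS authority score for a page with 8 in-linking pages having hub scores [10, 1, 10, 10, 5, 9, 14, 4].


Authority = sum of hub scores of in-linkers
In-link 1: hub score = 10
In-link 2: hub score = 1
In-link 3: hub score = 10
In-link 4: hub score = 10
In-link 5: hub score = 5
In-link 6: hub score = 9
In-link 7: hub score = 14
In-link 8: hub score = 4
Authority = 10 + 1 + 10 + 10 + 5 + 9 + 14 + 4 = 63

63


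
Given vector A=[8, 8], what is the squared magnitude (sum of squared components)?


|A|^2 = sum of squared components
A[0]^2 = 8^2 = 64
A[1]^2 = 8^2 = 64
Sum = 64 + 64 = 128

128


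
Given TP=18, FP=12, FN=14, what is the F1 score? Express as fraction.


F1 = 2 * P * R / (P + R)
P = TP/(TP+FP) = 18/30 = 3/5
R = TP/(TP+FN) = 18/32 = 9/16
2 * P * R = 2 * 3/5 * 9/16 = 27/40
P + R = 3/5 + 9/16 = 93/80
F1 = 27/40 / 93/80 = 18/31

18/31


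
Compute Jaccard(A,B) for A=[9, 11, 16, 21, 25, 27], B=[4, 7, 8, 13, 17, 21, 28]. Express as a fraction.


A intersect B = [21]
|A intersect B| = 1
A union B = [4, 7, 8, 9, 11, 13, 16, 17, 21, 25, 27, 28]
|A union B| = 12
Jaccard = 1/12 = 1/12

1/12


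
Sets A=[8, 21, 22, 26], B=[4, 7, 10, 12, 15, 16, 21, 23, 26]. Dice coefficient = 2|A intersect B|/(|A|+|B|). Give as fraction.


A intersect B = [21, 26]
|A intersect B| = 2
|A| = 4, |B| = 9
Dice = 2*2 / (4+9)
= 4 / 13 = 4/13

4/13


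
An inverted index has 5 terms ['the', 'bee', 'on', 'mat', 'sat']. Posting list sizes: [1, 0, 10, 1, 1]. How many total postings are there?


Summing posting list sizes:
'the': 1 postings
'bee': 0 postings
'on': 10 postings
'mat': 1 postings
'sat': 1 postings
Total = 1 + 0 + 10 + 1 + 1 = 13

13


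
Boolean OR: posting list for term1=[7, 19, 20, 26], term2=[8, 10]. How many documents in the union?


Boolean OR: find union of posting lists
term1 docs: [7, 19, 20, 26]
term2 docs: [8, 10]
Union: [7, 8, 10, 19, 20, 26]
|union| = 6

6


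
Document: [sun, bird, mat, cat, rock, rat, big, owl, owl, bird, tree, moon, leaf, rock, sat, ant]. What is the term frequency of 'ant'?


Document has 16 words
Scanning for 'ant':
Found at positions: [15]
Count = 1

1
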